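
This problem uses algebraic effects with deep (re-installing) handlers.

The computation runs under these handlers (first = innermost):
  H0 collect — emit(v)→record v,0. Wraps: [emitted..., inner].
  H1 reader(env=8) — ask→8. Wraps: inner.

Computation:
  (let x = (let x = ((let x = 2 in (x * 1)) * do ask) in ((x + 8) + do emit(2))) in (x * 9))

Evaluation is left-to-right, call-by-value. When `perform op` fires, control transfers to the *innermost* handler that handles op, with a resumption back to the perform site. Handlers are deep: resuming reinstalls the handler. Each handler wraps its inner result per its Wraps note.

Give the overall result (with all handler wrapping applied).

Step-by-step:
ask @ H1 ⇒ 8
emit(2) @ H0 ⇒ out+=2
H0 returns [2, 216]
H1 returns [2, 216]
= [2, 216]

Answer: [2, 216]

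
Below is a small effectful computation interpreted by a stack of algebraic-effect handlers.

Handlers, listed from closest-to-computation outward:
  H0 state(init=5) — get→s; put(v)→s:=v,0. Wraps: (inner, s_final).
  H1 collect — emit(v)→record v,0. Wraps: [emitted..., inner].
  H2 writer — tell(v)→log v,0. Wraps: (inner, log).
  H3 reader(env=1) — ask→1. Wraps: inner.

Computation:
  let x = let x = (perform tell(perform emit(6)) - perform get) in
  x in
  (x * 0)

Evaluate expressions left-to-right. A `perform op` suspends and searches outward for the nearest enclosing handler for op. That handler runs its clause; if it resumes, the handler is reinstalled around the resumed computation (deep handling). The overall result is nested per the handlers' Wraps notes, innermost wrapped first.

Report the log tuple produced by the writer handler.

Step-by-step:
emit(6) @ H1 ⇒ out+=6
tell(0) @ H2 ⇒ log+=0
get @ H0 ⇒ 5
H0 returns (0, 5)
H1 returns [6, (0, 5)]
H2 returns ([6, (0, 5)], (0))
H3 returns ([6, (0, 5)], (0))
= ([6, (0, 5)], (0))

Answer: (0)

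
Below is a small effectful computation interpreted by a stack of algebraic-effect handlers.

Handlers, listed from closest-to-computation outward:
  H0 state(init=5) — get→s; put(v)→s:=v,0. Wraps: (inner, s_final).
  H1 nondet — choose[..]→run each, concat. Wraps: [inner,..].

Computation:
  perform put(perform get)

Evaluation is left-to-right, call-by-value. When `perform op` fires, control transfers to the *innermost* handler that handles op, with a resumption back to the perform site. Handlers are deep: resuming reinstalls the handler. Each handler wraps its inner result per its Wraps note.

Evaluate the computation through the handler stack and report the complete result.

Answer: [(0, 5)]

Step-by-step:
get @ H0 ⇒ 5
put(5) @ H0 ⇒ s:=5
H0 returns (0, 5)
H1 returns [(0, 5)]
= [(0, 5)]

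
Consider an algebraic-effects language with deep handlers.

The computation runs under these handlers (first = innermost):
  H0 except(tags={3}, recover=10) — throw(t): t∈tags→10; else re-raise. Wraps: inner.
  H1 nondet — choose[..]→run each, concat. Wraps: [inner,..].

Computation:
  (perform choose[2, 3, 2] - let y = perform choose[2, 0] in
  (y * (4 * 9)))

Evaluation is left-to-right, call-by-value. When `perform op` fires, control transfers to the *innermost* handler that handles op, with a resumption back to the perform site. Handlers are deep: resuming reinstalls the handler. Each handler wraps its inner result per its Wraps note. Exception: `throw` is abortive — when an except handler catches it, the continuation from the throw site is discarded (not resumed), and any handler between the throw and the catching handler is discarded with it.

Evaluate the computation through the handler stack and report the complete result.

Answer: [-70, 2, -69, 3, -70, 2]

Evaluation trace:
choose[2, 3, 2] @ H1
  branch[0] choose=2:
    choose[2, 0] @ H1
      branch[0] choose=2:
        H0 returns -70
        H1 returns [-70]
      branch[1] choose=0:
        H0 returns 2
        H1 returns [2]
  branch[1] choose=3:
    choose[2, 0] @ H1
      branch[0] choose=2:
        H0 returns -69
        H1 returns [-69]
      branch[1] choose=0:
        H0 returns 3
        H1 returns [3]
  branch[2] choose=2:
    choose[2, 0] @ H1
      branch[0] choose=2:
        H0 returns -70
        H1 returns [-70]
      branch[1] choose=0:
        H0 returns 2
        H1 returns [2]
= [-70, 2, -69, 3, -70, 2]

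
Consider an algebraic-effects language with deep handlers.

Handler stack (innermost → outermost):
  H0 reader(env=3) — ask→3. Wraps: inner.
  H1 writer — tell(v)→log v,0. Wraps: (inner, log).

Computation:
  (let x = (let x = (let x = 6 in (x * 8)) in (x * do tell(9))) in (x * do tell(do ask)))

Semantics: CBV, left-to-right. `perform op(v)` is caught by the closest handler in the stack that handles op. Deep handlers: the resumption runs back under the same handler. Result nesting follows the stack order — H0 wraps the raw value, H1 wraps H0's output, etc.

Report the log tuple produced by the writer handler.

Working:
tell(9) @ H1 ⇒ log+=9
ask @ H0 ⇒ 3
tell(3) @ H1 ⇒ log+=3
H0 returns 0
H1 returns (0, (9, 3))
= (0, (9, 3))

Answer: (9, 3)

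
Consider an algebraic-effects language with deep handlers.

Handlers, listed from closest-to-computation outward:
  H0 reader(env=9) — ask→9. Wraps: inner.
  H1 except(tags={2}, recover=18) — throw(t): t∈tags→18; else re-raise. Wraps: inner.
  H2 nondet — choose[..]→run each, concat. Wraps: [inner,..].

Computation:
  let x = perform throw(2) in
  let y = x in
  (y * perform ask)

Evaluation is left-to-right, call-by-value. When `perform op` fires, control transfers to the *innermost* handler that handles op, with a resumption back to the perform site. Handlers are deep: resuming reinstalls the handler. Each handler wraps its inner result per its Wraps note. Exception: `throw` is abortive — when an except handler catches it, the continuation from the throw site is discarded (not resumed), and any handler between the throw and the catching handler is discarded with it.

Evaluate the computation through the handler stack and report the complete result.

Step-by-step:
throw(2) @ H1 caught ⇒ 18
H2 returns [18]
= [18]

Answer: [18]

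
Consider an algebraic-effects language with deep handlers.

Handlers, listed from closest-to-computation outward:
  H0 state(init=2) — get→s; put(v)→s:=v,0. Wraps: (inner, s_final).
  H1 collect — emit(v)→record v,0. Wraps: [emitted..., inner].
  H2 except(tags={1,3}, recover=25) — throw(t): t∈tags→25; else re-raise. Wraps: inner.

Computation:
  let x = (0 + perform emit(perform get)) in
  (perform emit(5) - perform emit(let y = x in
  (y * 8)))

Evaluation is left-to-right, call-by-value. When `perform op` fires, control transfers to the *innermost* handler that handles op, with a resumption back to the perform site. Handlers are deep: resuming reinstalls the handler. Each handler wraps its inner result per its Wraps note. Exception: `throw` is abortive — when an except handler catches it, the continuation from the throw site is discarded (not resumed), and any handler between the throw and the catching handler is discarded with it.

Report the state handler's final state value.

Answer: 2

Working:
get @ H0 ⇒ 2
emit(2) @ H1 ⇒ out+=2
emit(5) @ H1 ⇒ out+=5
emit(0) @ H1 ⇒ out+=0
H0 returns (0, 2)
H1 returns [2, 5, 0, (0, 2)]
H2 returns [2, 5, 0, (0, 2)]
= [2, 5, 0, (0, 2)]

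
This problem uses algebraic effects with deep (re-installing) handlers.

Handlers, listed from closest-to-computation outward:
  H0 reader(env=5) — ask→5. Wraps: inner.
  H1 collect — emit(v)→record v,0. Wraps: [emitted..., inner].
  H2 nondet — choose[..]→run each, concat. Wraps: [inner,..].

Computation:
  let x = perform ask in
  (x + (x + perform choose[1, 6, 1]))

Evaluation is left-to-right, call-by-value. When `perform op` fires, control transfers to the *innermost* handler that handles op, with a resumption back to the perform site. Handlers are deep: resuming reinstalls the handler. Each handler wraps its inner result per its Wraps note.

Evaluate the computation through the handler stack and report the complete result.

Evaluation trace:
ask @ H0 ⇒ 5
choose[1, 6, 1] @ H2
  branch[0] choose=1:
    H0 returns 11
    H1 returns [11]
    H2 returns [[11]]
  branch[1] choose=6:
    H0 returns 16
    H1 returns [16]
    H2 returns [[16]]
  branch[2] choose=1:
    H0 returns 11
    H1 returns [11]
    H2 returns [[11]]
= [[11], [16], [11]]

Answer: [[11], [16], [11]]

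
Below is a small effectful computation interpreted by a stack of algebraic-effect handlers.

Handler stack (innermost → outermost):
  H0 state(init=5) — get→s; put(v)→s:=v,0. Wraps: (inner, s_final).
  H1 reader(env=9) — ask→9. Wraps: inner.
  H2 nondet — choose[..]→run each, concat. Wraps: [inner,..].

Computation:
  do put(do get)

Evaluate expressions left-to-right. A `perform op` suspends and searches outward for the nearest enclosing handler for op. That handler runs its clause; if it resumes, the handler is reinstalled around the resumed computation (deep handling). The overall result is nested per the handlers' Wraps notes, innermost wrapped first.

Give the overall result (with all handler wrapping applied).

Evaluation trace:
get @ H0 ⇒ 5
put(5) @ H0 ⇒ s:=5
H0 returns (0, 5)
H1 returns (0, 5)
H2 returns [(0, 5)]
= [(0, 5)]

Answer: [(0, 5)]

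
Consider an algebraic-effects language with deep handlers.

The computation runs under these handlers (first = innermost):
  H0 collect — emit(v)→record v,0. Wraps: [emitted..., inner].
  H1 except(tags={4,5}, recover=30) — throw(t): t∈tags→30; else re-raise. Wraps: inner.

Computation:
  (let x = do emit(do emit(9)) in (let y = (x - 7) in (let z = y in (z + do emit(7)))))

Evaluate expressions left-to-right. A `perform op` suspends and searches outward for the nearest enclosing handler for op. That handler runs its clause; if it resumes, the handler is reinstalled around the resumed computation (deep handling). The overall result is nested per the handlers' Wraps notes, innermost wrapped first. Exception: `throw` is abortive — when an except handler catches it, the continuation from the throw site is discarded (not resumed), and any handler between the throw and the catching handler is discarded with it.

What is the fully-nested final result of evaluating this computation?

Working:
emit(9) @ H0 ⇒ out+=9
emit(0) @ H0 ⇒ out+=0
emit(7) @ H0 ⇒ out+=7
H0 returns [9, 0, 7, -7]
H1 returns [9, 0, 7, -7]
= [9, 0, 7, -7]

Answer: [9, 0, 7, -7]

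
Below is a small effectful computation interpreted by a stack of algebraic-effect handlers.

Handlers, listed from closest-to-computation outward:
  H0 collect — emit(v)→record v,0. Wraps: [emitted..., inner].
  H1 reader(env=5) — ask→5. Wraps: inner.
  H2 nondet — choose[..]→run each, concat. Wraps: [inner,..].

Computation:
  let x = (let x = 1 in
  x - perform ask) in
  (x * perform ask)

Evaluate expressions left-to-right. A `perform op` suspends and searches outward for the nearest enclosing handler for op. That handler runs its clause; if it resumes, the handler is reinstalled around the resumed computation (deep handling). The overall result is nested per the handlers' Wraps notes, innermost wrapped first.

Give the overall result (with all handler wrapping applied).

Answer: [[-20]]

Evaluation trace:
ask @ H1 ⇒ 5
ask @ H1 ⇒ 5
H0 returns [-20]
H1 returns [-20]
H2 returns [[-20]]
= [[-20]]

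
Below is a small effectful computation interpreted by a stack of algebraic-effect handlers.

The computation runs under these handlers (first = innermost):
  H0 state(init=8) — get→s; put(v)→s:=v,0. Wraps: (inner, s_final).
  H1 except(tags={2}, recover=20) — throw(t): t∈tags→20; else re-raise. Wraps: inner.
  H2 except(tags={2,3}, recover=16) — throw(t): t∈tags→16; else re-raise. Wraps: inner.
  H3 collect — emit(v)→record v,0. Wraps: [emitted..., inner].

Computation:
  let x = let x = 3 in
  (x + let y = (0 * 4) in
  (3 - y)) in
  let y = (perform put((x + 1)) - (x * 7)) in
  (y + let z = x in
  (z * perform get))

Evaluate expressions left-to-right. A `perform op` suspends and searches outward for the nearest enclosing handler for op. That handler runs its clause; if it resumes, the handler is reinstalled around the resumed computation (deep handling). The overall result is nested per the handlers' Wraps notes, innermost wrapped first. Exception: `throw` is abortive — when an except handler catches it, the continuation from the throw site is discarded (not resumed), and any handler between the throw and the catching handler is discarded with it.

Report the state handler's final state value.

Answer: 7

Evaluation trace:
put(7) @ H0 ⇒ s:=7
get @ H0 ⇒ 7
H0 returns (0, 7)
H1 returns (0, 7)
H2 returns (0, 7)
H3 returns [(0, 7)]
= [(0, 7)]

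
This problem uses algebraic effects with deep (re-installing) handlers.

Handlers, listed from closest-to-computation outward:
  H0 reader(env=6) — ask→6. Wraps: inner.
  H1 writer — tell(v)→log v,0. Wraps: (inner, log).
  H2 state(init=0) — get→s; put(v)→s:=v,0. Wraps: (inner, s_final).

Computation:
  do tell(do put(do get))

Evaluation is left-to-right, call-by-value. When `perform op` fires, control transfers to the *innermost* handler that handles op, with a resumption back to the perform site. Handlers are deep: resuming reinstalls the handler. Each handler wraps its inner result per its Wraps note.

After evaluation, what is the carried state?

Working:
get @ H2 ⇒ 0
put(0) @ H2 ⇒ s:=0
tell(0) @ H1 ⇒ log+=0
H0 returns 0
H1 returns (0, (0))
H2 returns ((0, (0)), 0)
= ((0, (0)), 0)

Answer: 0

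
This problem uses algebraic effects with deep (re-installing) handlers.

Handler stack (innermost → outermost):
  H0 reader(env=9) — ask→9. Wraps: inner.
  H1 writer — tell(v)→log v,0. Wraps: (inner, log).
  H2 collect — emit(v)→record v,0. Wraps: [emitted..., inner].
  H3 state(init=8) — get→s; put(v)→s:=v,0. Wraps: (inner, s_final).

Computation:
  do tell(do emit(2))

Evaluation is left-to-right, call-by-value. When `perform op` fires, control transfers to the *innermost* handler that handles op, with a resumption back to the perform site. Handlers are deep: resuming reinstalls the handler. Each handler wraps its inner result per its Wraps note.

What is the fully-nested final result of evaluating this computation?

Answer: ([2, (0, (0))], 8)

Evaluation trace:
emit(2) @ H2 ⇒ out+=2
tell(0) @ H1 ⇒ log+=0
H0 returns 0
H1 returns (0, (0))
H2 returns [2, (0, (0))]
H3 returns ([2, (0, (0))], 8)
= ([2, (0, (0))], 8)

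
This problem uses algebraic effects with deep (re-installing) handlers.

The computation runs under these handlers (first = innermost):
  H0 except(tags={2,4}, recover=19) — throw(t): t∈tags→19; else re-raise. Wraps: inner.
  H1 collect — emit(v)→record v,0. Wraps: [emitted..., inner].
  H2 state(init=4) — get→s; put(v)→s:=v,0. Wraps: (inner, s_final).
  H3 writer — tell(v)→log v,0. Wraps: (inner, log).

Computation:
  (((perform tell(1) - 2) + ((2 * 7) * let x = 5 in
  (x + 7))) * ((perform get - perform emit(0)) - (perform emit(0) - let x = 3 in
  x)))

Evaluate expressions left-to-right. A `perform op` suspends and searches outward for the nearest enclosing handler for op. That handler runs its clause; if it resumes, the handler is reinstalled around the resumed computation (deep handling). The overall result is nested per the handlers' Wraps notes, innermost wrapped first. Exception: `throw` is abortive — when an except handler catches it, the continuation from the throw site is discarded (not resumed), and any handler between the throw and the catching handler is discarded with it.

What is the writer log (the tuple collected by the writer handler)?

Evaluation trace:
tell(1) @ H3 ⇒ log+=1
get @ H2 ⇒ 4
emit(0) @ H1 ⇒ out+=0
emit(0) @ H1 ⇒ out+=0
H0 returns 1162
H1 returns [0, 0, 1162]
H2 returns ([0, 0, 1162], 4)
H3 returns (([0, 0, 1162], 4), (1))
= (([0, 0, 1162], 4), (1))

Answer: (1)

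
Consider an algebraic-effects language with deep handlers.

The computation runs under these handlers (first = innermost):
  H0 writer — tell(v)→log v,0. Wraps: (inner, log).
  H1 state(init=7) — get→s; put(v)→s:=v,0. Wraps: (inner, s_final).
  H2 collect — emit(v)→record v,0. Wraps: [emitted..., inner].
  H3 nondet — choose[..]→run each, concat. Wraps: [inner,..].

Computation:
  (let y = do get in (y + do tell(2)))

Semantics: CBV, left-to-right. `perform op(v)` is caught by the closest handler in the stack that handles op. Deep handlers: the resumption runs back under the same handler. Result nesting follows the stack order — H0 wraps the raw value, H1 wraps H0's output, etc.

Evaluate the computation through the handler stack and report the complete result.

Answer: [[((7, (2)), 7)]]

Working:
get @ H1 ⇒ 7
tell(2) @ H0 ⇒ log+=2
H0 returns (7, (2))
H1 returns ((7, (2)), 7)
H2 returns [((7, (2)), 7)]
H3 returns [[((7, (2)), 7)]]
= [[((7, (2)), 7)]]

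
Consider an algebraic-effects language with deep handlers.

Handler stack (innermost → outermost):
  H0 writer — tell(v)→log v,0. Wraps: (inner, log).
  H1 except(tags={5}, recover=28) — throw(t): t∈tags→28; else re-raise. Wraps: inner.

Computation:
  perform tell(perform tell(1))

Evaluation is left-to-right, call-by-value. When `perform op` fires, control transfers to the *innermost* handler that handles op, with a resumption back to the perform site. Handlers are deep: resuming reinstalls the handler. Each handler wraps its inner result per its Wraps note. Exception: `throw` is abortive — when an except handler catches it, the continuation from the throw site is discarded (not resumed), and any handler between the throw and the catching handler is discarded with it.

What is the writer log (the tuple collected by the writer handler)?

Answer: (1, 0)

Step-by-step:
tell(1) @ H0 ⇒ log+=1
tell(0) @ H0 ⇒ log+=0
H0 returns (0, (1, 0))
H1 returns (0, (1, 0))
= (0, (1, 0))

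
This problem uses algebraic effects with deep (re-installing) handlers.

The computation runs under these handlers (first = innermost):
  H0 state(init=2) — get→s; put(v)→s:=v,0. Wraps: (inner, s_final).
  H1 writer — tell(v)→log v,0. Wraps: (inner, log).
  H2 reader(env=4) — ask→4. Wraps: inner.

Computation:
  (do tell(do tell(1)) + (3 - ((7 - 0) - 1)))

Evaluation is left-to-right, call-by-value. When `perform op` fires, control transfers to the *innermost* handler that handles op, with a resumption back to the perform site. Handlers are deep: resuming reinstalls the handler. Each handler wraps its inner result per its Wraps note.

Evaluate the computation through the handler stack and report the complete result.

Answer: ((-3, 2), (1, 0))

Step-by-step:
tell(1) @ H1 ⇒ log+=1
tell(0) @ H1 ⇒ log+=0
H0 returns (-3, 2)
H1 returns ((-3, 2), (1, 0))
H2 returns ((-3, 2), (1, 0))
= ((-3, 2), (1, 0))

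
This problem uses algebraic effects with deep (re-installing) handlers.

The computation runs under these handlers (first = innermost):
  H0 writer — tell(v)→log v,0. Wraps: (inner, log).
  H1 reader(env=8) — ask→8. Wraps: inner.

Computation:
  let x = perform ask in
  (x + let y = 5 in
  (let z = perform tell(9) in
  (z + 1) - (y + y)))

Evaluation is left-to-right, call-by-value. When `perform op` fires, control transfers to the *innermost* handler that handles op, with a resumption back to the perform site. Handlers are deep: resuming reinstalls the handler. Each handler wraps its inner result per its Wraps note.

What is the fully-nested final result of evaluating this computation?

Answer: (-1, (9))

Step-by-step:
ask @ H1 ⇒ 8
tell(9) @ H0 ⇒ log+=9
H0 returns (-1, (9))
H1 returns (-1, (9))
= (-1, (9))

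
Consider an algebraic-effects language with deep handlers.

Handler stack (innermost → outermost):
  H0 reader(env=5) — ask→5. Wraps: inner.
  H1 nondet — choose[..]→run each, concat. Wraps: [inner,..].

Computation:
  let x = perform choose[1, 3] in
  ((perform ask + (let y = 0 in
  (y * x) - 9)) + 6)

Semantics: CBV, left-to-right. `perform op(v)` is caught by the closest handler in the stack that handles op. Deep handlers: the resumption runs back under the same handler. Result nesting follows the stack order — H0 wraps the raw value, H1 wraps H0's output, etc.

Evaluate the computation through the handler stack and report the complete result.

Answer: [2, 2]

Working:
choose[1, 3] @ H1
  branch[0] choose=1:
    ask @ H0 ⇒ 5
    H0 returns 2
    H1 returns [2]
  branch[1] choose=3:
    ask @ H0 ⇒ 5
    H0 returns 2
    H1 returns [2]
= [2, 2]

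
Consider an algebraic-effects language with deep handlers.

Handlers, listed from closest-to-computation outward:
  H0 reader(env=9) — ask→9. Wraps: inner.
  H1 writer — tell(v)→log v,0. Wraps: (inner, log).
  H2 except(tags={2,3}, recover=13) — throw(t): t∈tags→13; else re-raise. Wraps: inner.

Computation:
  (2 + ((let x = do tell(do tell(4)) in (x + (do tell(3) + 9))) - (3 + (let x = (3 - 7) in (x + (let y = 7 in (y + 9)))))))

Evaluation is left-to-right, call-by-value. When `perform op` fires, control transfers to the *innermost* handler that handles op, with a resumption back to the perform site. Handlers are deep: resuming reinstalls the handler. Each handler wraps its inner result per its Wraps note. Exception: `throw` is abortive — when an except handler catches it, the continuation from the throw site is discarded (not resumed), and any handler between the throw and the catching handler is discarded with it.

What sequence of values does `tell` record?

Step-by-step:
tell(4) @ H1 ⇒ log+=4
tell(0) @ H1 ⇒ log+=0
tell(3) @ H1 ⇒ log+=3
H0 returns -4
H1 returns (-4, (4, 0, 3))
H2 returns (-4, (4, 0, 3))
= (-4, (4, 0, 3))

Answer: (4, 0, 3)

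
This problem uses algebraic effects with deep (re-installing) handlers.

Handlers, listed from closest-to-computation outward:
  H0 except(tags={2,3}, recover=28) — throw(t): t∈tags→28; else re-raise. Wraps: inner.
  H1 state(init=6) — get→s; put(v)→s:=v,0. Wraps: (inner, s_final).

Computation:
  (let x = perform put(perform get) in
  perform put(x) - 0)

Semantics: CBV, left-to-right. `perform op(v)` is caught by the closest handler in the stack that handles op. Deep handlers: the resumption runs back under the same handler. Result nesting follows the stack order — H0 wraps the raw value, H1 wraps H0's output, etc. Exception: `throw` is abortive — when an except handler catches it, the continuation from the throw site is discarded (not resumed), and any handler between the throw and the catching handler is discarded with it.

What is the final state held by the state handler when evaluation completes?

Evaluation trace:
get @ H1 ⇒ 6
put(6) @ H1 ⇒ s:=6
put(0) @ H1 ⇒ s:=0
H0 returns 0
H1 returns (0, 0)
= (0, 0)

Answer: 0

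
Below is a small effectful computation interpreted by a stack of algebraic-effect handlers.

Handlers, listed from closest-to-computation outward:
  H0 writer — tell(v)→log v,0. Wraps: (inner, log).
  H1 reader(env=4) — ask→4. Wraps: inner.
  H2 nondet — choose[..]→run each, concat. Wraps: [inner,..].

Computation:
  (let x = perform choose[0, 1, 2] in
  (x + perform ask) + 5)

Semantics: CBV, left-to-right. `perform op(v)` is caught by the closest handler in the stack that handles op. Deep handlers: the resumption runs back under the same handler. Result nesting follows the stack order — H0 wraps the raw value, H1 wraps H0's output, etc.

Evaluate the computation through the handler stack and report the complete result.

Step-by-step:
choose[0, 1, 2] @ H2
  branch[0] choose=0:
    ask @ H1 ⇒ 4
    H0 returns (9, ())
    H1 returns (9, ())
    H2 returns [(9, ())]
  branch[1] choose=1:
    ask @ H1 ⇒ 4
    H0 returns (10, ())
    H1 returns (10, ())
    H2 returns [(10, ())]
  branch[2] choose=2:
    ask @ H1 ⇒ 4
    H0 returns (11, ())
    H1 returns (11, ())
    H2 returns [(11, ())]
= [(9, ()), (10, ()), (11, ())]

Answer: [(9, ()), (10, ()), (11, ())]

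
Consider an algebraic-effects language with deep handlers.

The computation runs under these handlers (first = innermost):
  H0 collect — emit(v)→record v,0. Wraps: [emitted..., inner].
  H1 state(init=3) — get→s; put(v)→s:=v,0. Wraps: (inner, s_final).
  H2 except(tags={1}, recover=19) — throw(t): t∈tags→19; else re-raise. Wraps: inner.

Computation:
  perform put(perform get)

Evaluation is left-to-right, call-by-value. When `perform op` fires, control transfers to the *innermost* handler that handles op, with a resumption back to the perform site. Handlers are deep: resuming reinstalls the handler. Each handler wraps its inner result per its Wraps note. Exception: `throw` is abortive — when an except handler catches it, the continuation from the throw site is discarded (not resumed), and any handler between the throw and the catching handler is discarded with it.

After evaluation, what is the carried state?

Evaluation trace:
get @ H1 ⇒ 3
put(3) @ H1 ⇒ s:=3
H0 returns [0]
H1 returns ([0], 3)
H2 returns ([0], 3)
= ([0], 3)

Answer: 3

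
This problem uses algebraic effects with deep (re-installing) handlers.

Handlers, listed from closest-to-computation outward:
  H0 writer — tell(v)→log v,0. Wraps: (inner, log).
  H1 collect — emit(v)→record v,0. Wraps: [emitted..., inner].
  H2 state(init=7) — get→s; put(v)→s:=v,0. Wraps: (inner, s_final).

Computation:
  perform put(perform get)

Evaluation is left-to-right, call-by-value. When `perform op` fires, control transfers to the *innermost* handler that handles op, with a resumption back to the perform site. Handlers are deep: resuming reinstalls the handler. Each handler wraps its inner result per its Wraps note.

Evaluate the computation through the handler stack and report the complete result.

Answer: ([(0, ())], 7)

Evaluation trace:
get @ H2 ⇒ 7
put(7) @ H2 ⇒ s:=7
H0 returns (0, ())
H1 returns [(0, ())]
H2 returns ([(0, ())], 7)
= ([(0, ())], 7)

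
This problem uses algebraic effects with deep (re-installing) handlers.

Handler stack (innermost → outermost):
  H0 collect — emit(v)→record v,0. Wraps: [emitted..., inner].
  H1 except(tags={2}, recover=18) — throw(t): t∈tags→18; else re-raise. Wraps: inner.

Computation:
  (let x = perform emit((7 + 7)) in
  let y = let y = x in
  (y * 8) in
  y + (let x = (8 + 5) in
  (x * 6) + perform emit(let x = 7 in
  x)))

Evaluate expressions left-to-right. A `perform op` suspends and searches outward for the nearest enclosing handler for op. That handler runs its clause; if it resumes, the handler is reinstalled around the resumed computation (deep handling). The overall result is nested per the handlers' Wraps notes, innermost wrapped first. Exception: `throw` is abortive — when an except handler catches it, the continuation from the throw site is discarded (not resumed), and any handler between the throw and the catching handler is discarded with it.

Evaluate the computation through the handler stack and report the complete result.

Answer: [14, 7, 78]

Step-by-step:
emit(14) @ H0 ⇒ out+=14
emit(7) @ H0 ⇒ out+=7
H0 returns [14, 7, 78]
H1 returns [14, 7, 78]
= [14, 7, 78]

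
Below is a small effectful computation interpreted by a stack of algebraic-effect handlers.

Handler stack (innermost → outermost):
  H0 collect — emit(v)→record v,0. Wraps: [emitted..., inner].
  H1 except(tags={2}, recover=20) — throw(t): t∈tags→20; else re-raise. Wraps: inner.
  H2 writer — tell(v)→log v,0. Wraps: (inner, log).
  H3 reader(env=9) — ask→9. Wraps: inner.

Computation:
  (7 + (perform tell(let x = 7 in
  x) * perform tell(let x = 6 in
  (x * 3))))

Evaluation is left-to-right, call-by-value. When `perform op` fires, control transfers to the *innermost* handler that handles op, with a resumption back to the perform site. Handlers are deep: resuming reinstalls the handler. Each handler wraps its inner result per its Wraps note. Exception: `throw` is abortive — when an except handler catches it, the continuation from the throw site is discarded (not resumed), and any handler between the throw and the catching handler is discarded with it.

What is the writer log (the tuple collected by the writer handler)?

Answer: (7, 18)

Evaluation trace:
tell(7) @ H2 ⇒ log+=7
tell(18) @ H2 ⇒ log+=18
H0 returns [7]
H1 returns [7]
H2 returns ([7], (7, 18))
H3 returns ([7], (7, 18))
= ([7], (7, 18))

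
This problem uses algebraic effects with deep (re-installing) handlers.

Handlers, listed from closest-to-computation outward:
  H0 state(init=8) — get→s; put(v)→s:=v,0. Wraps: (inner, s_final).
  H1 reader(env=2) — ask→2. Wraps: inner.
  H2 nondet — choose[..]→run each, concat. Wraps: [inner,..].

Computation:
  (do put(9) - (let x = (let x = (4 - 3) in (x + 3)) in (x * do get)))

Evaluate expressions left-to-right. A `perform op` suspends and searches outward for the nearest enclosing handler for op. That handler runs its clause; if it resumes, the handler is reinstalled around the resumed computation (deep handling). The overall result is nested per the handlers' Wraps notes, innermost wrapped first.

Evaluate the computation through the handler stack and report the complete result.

Answer: [(-36, 9)]

Evaluation trace:
put(9) @ H0 ⇒ s:=9
get @ H0 ⇒ 9
H0 returns (-36, 9)
H1 returns (-36, 9)
H2 returns [(-36, 9)]
= [(-36, 9)]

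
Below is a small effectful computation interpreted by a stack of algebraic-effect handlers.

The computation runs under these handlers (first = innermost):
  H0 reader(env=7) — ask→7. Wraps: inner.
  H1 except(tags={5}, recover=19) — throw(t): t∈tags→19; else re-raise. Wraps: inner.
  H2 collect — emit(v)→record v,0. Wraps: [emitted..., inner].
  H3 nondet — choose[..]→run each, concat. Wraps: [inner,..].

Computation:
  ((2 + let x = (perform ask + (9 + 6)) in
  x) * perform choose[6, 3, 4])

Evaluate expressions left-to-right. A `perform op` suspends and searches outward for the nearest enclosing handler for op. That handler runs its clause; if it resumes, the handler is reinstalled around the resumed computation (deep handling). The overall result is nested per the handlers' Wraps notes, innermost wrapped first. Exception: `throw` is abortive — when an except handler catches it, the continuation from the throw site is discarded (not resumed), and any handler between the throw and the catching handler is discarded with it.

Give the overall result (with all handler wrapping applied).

Answer: [[144], [72], [96]]

Step-by-step:
ask @ H0 ⇒ 7
choose[6, 3, 4] @ H3
  branch[0] choose=6:
    H0 returns 144
    H1 returns 144
    H2 returns [144]
    H3 returns [[144]]
  branch[1] choose=3:
    H0 returns 72
    H1 returns 72
    H2 returns [72]
    H3 returns [[72]]
  branch[2] choose=4:
    H0 returns 96
    H1 returns 96
    H2 returns [96]
    H3 returns [[96]]
= [[144], [72], [96]]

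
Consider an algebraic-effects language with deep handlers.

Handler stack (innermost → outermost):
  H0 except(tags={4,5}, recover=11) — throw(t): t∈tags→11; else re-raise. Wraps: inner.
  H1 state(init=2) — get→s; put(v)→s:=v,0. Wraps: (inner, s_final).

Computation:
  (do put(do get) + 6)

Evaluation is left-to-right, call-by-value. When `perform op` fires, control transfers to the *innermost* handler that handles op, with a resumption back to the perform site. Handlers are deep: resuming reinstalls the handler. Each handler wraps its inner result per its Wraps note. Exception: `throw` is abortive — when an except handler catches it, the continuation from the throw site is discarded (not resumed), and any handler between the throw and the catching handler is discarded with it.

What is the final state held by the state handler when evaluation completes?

Working:
get @ H1 ⇒ 2
put(2) @ H1 ⇒ s:=2
H0 returns 6
H1 returns (6, 2)
= (6, 2)

Answer: 2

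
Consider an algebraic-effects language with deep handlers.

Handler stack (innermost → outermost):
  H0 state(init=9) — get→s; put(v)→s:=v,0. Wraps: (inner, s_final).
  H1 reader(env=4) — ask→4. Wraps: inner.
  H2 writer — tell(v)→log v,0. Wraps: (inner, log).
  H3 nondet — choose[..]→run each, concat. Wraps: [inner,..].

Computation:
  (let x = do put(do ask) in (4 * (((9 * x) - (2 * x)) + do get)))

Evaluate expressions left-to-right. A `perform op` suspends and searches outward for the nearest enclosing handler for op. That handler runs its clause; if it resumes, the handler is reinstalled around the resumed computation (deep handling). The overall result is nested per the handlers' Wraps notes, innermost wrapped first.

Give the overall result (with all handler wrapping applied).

Working:
ask @ H1 ⇒ 4
put(4) @ H0 ⇒ s:=4
get @ H0 ⇒ 4
H0 returns (16, 4)
H1 returns (16, 4)
H2 returns ((16, 4), ())
H3 returns [((16, 4), ())]
= [((16, 4), ())]

Answer: [((16, 4), ())]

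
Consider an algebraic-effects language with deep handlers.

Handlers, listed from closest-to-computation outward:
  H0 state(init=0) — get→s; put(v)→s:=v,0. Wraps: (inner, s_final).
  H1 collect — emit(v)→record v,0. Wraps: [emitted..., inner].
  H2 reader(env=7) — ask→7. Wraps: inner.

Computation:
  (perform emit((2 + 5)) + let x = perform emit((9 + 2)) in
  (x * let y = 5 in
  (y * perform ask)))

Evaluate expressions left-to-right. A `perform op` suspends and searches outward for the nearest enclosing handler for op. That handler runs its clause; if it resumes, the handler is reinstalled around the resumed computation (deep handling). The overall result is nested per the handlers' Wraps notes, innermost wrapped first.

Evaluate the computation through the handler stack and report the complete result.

Answer: [7, 11, (0, 0)]

Working:
emit(7) @ H1 ⇒ out+=7
emit(11) @ H1 ⇒ out+=11
ask @ H2 ⇒ 7
H0 returns (0, 0)
H1 returns [7, 11, (0, 0)]
H2 returns [7, 11, (0, 0)]
= [7, 11, (0, 0)]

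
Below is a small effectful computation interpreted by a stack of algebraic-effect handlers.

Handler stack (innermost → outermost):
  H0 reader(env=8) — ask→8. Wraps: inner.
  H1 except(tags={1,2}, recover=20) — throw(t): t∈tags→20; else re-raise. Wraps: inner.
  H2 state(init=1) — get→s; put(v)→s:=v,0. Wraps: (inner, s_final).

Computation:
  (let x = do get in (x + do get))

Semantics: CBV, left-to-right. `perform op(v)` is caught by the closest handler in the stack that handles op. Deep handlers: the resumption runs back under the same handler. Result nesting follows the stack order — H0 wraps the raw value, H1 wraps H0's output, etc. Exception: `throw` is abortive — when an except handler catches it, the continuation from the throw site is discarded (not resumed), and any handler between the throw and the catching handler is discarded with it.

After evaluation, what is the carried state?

Answer: 1

Evaluation trace:
get @ H2 ⇒ 1
get @ H2 ⇒ 1
H0 returns 2
H1 returns 2
H2 returns (2, 1)
= (2, 1)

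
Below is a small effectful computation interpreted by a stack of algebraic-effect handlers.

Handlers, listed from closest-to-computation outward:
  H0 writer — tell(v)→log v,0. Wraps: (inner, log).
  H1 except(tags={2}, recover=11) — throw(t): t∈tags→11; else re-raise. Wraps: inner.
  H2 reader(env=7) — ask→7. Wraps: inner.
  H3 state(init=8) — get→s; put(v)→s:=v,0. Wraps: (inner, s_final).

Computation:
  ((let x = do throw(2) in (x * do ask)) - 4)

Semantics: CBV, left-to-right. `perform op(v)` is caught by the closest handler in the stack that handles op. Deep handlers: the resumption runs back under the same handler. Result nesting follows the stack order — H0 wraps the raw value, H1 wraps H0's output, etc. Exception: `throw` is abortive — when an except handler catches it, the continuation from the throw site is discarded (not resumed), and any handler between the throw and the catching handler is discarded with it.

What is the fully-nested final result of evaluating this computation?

Working:
throw(2) @ H1 caught ⇒ 11
H2 returns 11
H3 returns (11, 8)
= (11, 8)

Answer: (11, 8)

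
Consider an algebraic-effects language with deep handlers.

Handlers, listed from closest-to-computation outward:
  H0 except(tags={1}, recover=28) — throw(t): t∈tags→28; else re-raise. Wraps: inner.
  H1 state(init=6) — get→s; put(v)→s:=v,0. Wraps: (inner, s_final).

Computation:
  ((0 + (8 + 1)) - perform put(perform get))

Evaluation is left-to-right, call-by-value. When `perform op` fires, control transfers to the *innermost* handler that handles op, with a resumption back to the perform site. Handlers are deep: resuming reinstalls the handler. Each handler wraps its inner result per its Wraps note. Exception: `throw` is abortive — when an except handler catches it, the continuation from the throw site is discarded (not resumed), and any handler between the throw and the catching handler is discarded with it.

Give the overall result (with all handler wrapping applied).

Answer: (9, 6)

Working:
get @ H1 ⇒ 6
put(6) @ H1 ⇒ s:=6
H0 returns 9
H1 returns (9, 6)
= (9, 6)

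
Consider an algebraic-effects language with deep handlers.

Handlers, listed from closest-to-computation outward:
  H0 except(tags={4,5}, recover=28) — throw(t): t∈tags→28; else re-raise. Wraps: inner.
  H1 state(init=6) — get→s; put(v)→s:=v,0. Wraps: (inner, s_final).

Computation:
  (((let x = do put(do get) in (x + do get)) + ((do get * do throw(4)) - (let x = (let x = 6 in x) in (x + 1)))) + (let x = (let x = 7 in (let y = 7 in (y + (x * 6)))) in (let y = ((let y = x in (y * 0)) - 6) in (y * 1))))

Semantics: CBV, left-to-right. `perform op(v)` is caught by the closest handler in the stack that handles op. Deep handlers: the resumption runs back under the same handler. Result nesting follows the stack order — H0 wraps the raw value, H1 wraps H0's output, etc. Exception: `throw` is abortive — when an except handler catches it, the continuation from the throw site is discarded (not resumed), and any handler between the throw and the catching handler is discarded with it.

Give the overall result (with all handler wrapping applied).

Answer: (28, 6)

Evaluation trace:
get @ H1 ⇒ 6
put(6) @ H1 ⇒ s:=6
get @ H1 ⇒ 6
get @ H1 ⇒ 6
throw(4) @ H0 caught ⇒ 28
H1 returns (28, 6)
= (28, 6)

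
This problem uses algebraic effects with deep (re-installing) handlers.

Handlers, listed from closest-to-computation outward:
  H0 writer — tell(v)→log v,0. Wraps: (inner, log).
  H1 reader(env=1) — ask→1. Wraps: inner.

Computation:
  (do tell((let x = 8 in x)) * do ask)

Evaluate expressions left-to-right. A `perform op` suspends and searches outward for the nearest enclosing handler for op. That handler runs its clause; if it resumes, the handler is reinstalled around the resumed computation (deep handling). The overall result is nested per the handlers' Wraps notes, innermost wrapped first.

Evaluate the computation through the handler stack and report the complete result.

Answer: (0, (8))

Working:
tell(8) @ H0 ⇒ log+=8
ask @ H1 ⇒ 1
H0 returns (0, (8))
H1 returns (0, (8))
= (0, (8))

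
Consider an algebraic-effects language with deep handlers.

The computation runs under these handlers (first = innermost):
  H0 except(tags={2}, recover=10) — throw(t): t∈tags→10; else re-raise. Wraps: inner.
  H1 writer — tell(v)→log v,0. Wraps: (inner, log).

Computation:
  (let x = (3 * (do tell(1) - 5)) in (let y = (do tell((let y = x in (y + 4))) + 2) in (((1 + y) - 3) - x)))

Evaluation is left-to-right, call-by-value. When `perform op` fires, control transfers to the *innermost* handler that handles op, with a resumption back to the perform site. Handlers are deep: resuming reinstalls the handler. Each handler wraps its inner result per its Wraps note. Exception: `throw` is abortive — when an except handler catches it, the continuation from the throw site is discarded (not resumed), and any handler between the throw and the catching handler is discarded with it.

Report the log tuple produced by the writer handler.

Answer: (1, -11)

Working:
tell(1) @ H1 ⇒ log+=1
tell(-11) @ H1 ⇒ log+=-11
H0 returns 15
H1 returns (15, (1, -11))
= (15, (1, -11))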